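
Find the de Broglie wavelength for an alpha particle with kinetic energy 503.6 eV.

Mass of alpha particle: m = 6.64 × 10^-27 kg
6.40 × 10^-13 m

Using λ = h/√(2mKE):

First convert KE to Joules: KE = 503.6 eV = 8.069 × 10^-17 J

λ = h/√(2mKE)
λ = (6.626 × 10^-34 J·s) / √(2 × 6.64 × 10^-27 kg × 8.069 × 10^-17 J)
λ = 6.40 × 10^-13 m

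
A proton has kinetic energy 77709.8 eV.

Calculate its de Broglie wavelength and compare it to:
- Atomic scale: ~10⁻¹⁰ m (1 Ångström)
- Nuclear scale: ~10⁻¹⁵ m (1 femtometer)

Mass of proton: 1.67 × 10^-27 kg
λ = 1.03 × 10^-13 m, which is between nuclear and atomic scales.

Using λ = h/√(2mKE):

KE = 77709.8 eV = 1.245 × 10^-14 J

λ = h/√(2mKE)
λ = (6.626 × 10^-34 J·s) / √(2 × 1.67 × 10^-27 kg × 1.245 × 10^-14 J)
λ = 1.03 × 10^-13 m

Comparison:
- Atomic scale (10⁻¹⁰ m): λ is 0.001× this size
- Nuclear scale (10⁻¹⁵ m): λ is 1e+02× this size

The wavelength is between nuclear and atomic scales.

This wavelength is appropriate for probing atomic structure but too large for nuclear physics experiments.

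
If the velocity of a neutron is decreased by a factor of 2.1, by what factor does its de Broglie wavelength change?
The wavelength increases by a factor of 2.1.

From λ = h/(mv), the wavelength is inversely proportional to velocity:

λ ∝ 1/v

If v → v/2.1, then λ → 2.1λ

When velocity is decreased by a factor of 2.1, the wavelength increases by a factor of 2.1.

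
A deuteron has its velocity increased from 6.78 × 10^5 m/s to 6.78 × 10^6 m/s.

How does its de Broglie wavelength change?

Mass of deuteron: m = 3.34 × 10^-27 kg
The wavelength decreases by a factor of 10.

Using λ = h/(mv):

Initial wavelength: λ₁ = h/(mv₁) = 2.93 × 10^-13 m
Final wavelength: λ₂ = h/(mv₂) = 2.93 × 10^-14 m

Since λ ∝ 1/v, when velocity increases by a factor of 10, the wavelength decreases by a factor of 10.

λ₂/λ₁ = v₁/v₂ = 1/10

The wavelength decreases by a factor of 10.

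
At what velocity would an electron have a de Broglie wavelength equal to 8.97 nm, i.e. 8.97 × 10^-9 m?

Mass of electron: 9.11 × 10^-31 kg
8.11 × 10^4 m/s

From λ = h/(mv), solve for v:

v = h/(mλ)
v = (6.626 × 10^-34 J·s) / (9.11 × 10^-31 kg × 8.97 × 10^-9 m)
v = 8.11 × 10^4 m/s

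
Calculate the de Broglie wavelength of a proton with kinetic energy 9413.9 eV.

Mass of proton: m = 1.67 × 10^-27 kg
2.95 × 10^-13 m

Using λ = h/√(2mKE):

First convert KE to Joules: KE = 9413.9 eV = 1.508 × 10^-15 J

λ = h/√(2mKE)
λ = (6.626 × 10^-34 J·s) / √(2 × 1.67 × 10^-27 kg × 1.508 × 10^-15 J)
λ = 2.95 × 10^-13 m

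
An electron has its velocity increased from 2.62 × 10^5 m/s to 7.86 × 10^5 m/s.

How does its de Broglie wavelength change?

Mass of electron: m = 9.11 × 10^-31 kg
The wavelength decreases by a factor of 3.

Using λ = h/(mv):

Initial wavelength: λ₁ = h/(mv₁) = 2.78 × 10^-9 m
Final wavelength: λ₂ = h/(mv₂) = 9.25 × 10^-10 m

Since λ ∝ 1/v, when velocity increases by a factor of 3, the wavelength decreases by a factor of 3.

λ₂/λ₁ = v₁/v₂ = 1/3

The wavelength decreases by a factor of 3.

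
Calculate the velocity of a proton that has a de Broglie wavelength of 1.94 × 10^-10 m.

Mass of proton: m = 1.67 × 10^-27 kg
2.05 × 10^3 m/s

From the de Broglie relation λ = h/(mv), we solve for v:

v = h/(mλ)
v = (6.626 × 10^-34 J·s) / (1.67 × 10^-27 kg × 1.94 × 10^-10 m)
v = 2.05 × 10^3 m/s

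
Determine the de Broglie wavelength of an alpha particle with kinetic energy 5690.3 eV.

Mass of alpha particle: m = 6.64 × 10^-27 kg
1.90 × 10^-13 m

Using λ = h/√(2mKE):

First convert KE to Joules: KE = 5690.3 eV = 9.117 × 10^-16 J

λ = h/√(2mKE)
λ = (6.626 × 10^-34 J·s) / √(2 × 6.64 × 10^-27 kg × 9.117 × 10^-16 J)
λ = 1.90 × 10^-13 m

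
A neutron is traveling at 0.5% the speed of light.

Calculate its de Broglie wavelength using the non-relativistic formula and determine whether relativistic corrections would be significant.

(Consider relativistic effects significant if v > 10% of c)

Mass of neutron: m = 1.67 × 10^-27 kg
No, relativistic corrections are not needed.

Using the non-relativistic de Broglie formula λ = h/(mv):

v = 0.5% × c = 1.499 × 10^6 m/s

λ = h/(mv)
λ = (6.626 × 10^-34 J·s) / (1.67 × 10^-27 kg × 1.499 × 10^6 m/s)
λ = 2.65 × 10^-13 m

Since v = 0.5% of c < 10% of c, relativistic corrections are NOT significant and this non-relativistic result is a good approximation.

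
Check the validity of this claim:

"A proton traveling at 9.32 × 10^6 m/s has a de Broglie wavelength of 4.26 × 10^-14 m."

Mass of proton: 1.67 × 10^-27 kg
True

The claim is correct.

Using λ = h/(mv):
λ = (6.626 × 10^-34 J·s) / (1.67 × 10^-27 kg × 9.32 × 10^6 m/s)
λ = 4.26 × 10^-14 m

This matches the claimed value.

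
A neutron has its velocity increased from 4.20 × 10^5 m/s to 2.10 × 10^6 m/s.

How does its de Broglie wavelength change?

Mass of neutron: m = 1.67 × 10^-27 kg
The wavelength decreases by a factor of 5.

Using λ = h/(mv):

Initial wavelength: λ₁ = h/(mv₁) = 9.45 × 10^-13 m
Final wavelength: λ₂ = h/(mv₂) = 1.89 × 10^-13 m

Since λ ∝ 1/v, when velocity increases by a factor of 5, the wavelength decreases by a factor of 5.

λ₂/λ₁ = v₁/v₂ = 1/5

The wavelength decreases by a factor of 5.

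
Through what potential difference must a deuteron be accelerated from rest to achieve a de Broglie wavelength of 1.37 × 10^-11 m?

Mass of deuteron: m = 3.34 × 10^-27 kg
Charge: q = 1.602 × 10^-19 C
2.19 V

From λ = h/√(2mqV), we solve for V:

λ² = h²/(2mqV)
V = h²/(2mqλ²)
V = (6.626 × 10^-34 J·s)² / (2 × 3.34 × 10^-27 kg × 1.602 × 10^-19 C × (1.37 × 10^-11 m)²)
V = 2.19 V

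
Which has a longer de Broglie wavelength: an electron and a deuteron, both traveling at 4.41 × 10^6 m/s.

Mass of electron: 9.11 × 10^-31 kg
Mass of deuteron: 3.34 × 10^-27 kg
The electron has the longer wavelength.

Using λ = h/(mv), since both particles have the same velocity, the wavelength depends only on mass.

For electron: λ₁ = h/(m₁v) = 1.65 × 10^-10 m
For deuteron: λ₂ = h/(m₂v) = 4.50 × 10^-14 m

Since λ ∝ 1/m at constant velocity, the lighter particle has the longer wavelength.

The electron has the longer de Broglie wavelength.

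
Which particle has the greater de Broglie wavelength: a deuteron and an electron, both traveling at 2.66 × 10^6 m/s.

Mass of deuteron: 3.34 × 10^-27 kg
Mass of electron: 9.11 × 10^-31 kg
The electron has the longer wavelength.

Using λ = h/(mv), since both particles have the same velocity, the wavelength depends only on mass.

For deuteron: λ₁ = h/(m₁v) = 7.46 × 10^-14 m
For electron: λ₂ = h/(m₂v) = 2.73 × 10^-10 m

Since λ ∝ 1/m at constant velocity, the lighter particle has the longer wavelength.

The electron has the longer de Broglie wavelength.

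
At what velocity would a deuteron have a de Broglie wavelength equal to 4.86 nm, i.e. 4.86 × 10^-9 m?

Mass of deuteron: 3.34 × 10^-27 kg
4.08 × 10^1 m/s

From λ = h/(mv), solve for v:

v = h/(mλ)
v = (6.626 × 10^-34 J·s) / (3.34 × 10^-27 kg × 4.86 × 10^-9 m)
v = 4.08 × 10^1 m/s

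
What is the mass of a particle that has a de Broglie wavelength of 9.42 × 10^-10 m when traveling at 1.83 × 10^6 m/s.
3.84 × 10^-31 kg

From the de Broglie relation λ = h/(mv), we solve for m:

m = h/(λv)
m = (6.626 × 10^-34 J·s) / (9.42 × 10^-10 m × 1.83 × 10^6 m/s)
m = 3.84 × 10^-31 kg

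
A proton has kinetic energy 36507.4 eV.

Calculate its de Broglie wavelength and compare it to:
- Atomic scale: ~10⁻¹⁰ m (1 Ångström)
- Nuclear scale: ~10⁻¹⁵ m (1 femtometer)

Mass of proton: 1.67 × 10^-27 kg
λ = 1.50 × 10^-13 m, which is between nuclear and atomic scales.

Using λ = h/√(2mKE):

KE = 36507.4 eV = 5.849 × 10^-15 J

λ = h/√(2mKE)
λ = (6.626 × 10^-34 J·s) / √(2 × 1.67 × 10^-27 kg × 5.849 × 10^-15 J)
λ = 1.50 × 10^-13 m

Comparison:
- Atomic scale (10⁻¹⁰ m): λ is 0.0015× this size
- Nuclear scale (10⁻¹⁵ m): λ is 1.5e+02× this size

The wavelength is between nuclear and atomic scales.

This wavelength is appropriate for probing atomic structure but too large for nuclear physics experiments.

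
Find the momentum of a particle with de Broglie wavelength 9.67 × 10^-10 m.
6.85 × 10^-25 kg·m/s

From the de Broglie relation λ = h/p, we solve for p:

p = h/λ
p = (6.626 × 10^-34 J·s) / (9.67 × 10^-10 m)
p = 6.85 × 10^-25 kg·m/s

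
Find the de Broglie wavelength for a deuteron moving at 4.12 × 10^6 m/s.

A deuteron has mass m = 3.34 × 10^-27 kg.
4.82 × 10^-14 m

Using the de Broglie relation λ = h/(mv):

λ = h/(mv)
λ = (6.626 × 10^-34 J·s) / (3.34 × 10^-27 kg × 4.12 × 10^6 m/s)
λ = 4.82 × 10^-14 m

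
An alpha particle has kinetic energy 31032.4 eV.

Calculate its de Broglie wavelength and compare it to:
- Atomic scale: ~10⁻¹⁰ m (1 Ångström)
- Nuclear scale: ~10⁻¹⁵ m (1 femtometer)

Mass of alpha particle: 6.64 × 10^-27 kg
λ = 8.15 × 10^-14 m, which is between nuclear and atomic scales.

Using λ = h/√(2mKE):

KE = 31032.4 eV = 4.972 × 10^-15 J

λ = h/√(2mKE)
λ = (6.626 × 10^-34 J·s) / √(2 × 6.64 × 10^-27 kg × 4.972 × 10^-15 J)
λ = 8.15 × 10^-14 m

Comparison:
- Atomic scale (10⁻¹⁰ m): λ is 0.00082× this size
- Nuclear scale (10⁻¹⁵ m): λ is 82× this size

The wavelength is between nuclear and atomic scales.

This wavelength is appropriate for probing atomic structure but too large for nuclear physics experiments.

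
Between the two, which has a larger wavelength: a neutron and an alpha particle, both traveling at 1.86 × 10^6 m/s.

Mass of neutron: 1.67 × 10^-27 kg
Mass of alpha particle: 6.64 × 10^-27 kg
The neutron has the longer wavelength.

Using λ = h/(mv), since both particles have the same velocity, the wavelength depends only on mass.

For neutron: λ₁ = h/(m₁v) = 2.13 × 10^-13 m
For alpha particle: λ₂ = h/(m₂v) = 5.37 × 10^-14 m

Since λ ∝ 1/m at constant velocity, the lighter particle has the longer wavelength.

The neutron has the longer de Broglie wavelength.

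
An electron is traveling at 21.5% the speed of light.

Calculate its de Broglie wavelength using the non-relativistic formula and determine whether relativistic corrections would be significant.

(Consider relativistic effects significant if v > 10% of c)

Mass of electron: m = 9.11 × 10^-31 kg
Yes, relativistic corrections are needed.

Using the non-relativistic de Broglie formula λ = h/(mv):

v = 21.5% × c = 6.446 × 10^7 m/s

λ = h/(mv)
λ = (6.626 × 10^-34 J·s) / (9.11 × 10^-31 kg × 6.446 × 10^7 m/s)
λ = 1.13 × 10^-11 m

Since v = 21.5% of c > 10% of c, relativistic corrections ARE significant and the actual wavelength would differ from this non-relativistic estimate.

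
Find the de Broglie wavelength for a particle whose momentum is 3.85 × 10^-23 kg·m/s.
1.72 × 10^-11 m

Using the de Broglie relation λ = h/p:

λ = h/p
λ = (6.626 × 10^-34 J·s) / (3.85 × 10^-23 kg·m/s)
λ = 1.72 × 10^-11 m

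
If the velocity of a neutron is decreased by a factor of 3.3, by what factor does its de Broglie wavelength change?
The wavelength increases by a factor of 3.3.

From λ = h/(mv), the wavelength is inversely proportional to velocity:

λ ∝ 1/v

If v → v/3.3, then λ → 3.3λ

When velocity is decreased by a factor of 3.3, the wavelength increases by a factor of 3.3.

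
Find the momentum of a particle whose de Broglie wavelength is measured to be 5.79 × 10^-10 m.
1.14 × 10^-24 kg·m/s

From the de Broglie relation λ = h/p, we solve for p:

p = h/λ
p = (6.626 × 10^-34 J·s) / (5.79 × 10^-10 m)
p = 1.14 × 10^-24 kg·m/s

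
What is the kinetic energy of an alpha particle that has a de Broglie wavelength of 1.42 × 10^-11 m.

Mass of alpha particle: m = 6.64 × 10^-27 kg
1.64 × 10^-19 J (or 1.02 eV)

From λ = h/√(2mKE), we solve for KE:

λ² = h²/(2mKE)
KE = h²/(2mλ²)
KE = (6.626 × 10^-34 J·s)² / (2 × 6.64 × 10^-27 kg × (1.42 × 10^-11 m)²)
KE = 1.64 × 10^-19 J
KE = 1.02 eV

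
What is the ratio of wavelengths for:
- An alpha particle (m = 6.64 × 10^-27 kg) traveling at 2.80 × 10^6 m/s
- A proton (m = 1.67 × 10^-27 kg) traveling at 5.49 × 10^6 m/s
λ₁/λ₂ = 0.493

Using λ = h/(mv):

λ₁ = h/(m₁v₁) = 3.56 × 10^-14 m
λ₂ = h/(m₂v₂) = 7.23 × 10^-14 m

Ratio λ₁/λ₂ = (m₂v₂)/(m₁v₁)
         = (1.67 × 10^-27 kg × 5.49 × 10^6 m/s) / (6.64 × 10^-27 kg × 2.80 × 10^6 m/s)
         = 0.493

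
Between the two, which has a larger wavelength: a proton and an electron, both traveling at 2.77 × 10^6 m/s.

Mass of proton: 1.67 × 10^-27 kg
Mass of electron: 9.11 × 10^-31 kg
The electron has the longer wavelength.

Using λ = h/(mv), since both particles have the same velocity, the wavelength depends only on mass.

For proton: λ₁ = h/(m₁v) = 1.43 × 10^-13 m
For electron: λ₂ = h/(m₂v) = 2.63 × 10^-10 m

Since λ ∝ 1/m at constant velocity, the lighter particle has the longer wavelength.

The electron has the longer de Broglie wavelength.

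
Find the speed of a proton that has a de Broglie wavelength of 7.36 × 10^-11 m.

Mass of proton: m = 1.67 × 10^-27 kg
5.39 × 10^3 m/s

From the de Broglie relation λ = h/(mv), we solve for v:

v = h/(mλ)
v = (6.626 × 10^-34 J·s) / (1.67 × 10^-27 kg × 7.36 × 10^-11 m)
v = 5.39 × 10^3 m/s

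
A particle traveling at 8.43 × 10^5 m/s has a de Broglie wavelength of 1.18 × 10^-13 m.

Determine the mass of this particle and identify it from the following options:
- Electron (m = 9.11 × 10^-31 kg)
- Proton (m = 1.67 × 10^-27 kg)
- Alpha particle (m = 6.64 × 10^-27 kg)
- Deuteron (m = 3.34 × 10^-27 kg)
The particle is an alpha particle.

From λ = h/(mv), solve for mass:

m = h/(λv)
m = (6.626 × 10^-34 J·s) / (1.18 × 10^-13 m × 8.43 × 10^5 m/s)
m = 6.66 × 10^-27 kg

Comparing with the listed masses, this is closest to an alpha particle.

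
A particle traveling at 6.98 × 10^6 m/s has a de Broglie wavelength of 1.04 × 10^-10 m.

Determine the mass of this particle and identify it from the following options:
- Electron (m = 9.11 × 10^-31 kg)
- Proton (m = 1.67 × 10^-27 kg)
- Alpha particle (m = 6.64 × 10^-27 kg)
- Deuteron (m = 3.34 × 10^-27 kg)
The particle is an electron.

From λ = h/(mv), solve for mass:

m = h/(λv)
m = (6.626 × 10^-34 J·s) / (1.04 × 10^-10 m × 6.98 × 10^6 m/s)
m = 9.13 × 10^-31 kg

Comparing with the listed masses, this is closest to an electron.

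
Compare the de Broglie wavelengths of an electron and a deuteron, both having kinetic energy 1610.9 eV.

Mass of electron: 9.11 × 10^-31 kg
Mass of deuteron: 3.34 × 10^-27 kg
The electron has the longer wavelength.

Using λ = h/√(2mKE):

For electron: λ₁ = h/√(2m₁KE) = 3.06 × 10^-11 m
For deuteron: λ₂ = h/√(2m₂KE) = 5.05 × 10^-13 m

Since λ ∝ 1/√m at constant kinetic energy, the lighter particle has the longer wavelength.

The electron has the longer de Broglie wavelength.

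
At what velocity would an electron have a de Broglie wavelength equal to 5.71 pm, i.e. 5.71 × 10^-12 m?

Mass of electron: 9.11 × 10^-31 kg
1.27 × 10^8 m/s

From λ = h/(mv), solve for v:

v = h/(mλ)
v = (6.626 × 10^-34 J·s) / (9.11 × 10^-31 kg × 5.71 × 10^-12 m)
v = 1.27 × 10^8 m/s

Note: This velocity is 42.5% of the speed of light, so relativistic corrections would be needed for a more accurate calculation.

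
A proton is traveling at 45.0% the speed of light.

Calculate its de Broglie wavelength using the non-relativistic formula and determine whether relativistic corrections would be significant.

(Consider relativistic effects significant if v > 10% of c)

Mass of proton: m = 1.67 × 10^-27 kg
Yes, relativistic corrections are needed.

Using the non-relativistic de Broglie formula λ = h/(mv):

v = 45.0% × c = 1.349 × 10^8 m/s

λ = h/(mv)
λ = (6.626 × 10^-34 J·s) / (1.67 × 10^-27 kg × 1.349 × 10^8 m/s)
λ = 2.94 × 10^-15 m

Since v = 45.0% of c > 10% of c, relativistic corrections ARE significant and the actual wavelength would differ from this non-relativistic estimate.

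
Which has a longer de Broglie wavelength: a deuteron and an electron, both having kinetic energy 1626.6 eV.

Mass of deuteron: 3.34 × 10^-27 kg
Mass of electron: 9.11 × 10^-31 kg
The electron has the longer wavelength.

Using λ = h/√(2mKE):

For deuteron: λ₁ = h/√(2m₁KE) = 5.02 × 10^-13 m
For electron: λ₂ = h/√(2m₂KE) = 3.04 × 10^-11 m

Since λ ∝ 1/√m at constant kinetic energy, the lighter particle has the longer wavelength.

The electron has the longer de Broglie wavelength.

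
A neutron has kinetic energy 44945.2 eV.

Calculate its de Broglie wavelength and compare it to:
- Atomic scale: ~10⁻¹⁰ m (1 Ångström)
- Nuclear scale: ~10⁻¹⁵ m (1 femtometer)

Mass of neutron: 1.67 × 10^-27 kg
λ = 1.35 × 10^-13 m, which is between nuclear and atomic scales.

Using λ = h/√(2mKE):

KE = 44945.2 eV = 7.201 × 10^-15 J

λ = h/√(2mKE)
λ = (6.626 × 10^-34 J·s) / √(2 × 1.67 × 10^-27 kg × 7.201 × 10^-15 J)
λ = 1.35 × 10^-13 m

Comparison:
- Atomic scale (10⁻¹⁰ m): λ is 0.0014× this size
- Nuclear scale (10⁻¹⁵ m): λ is 1.4e+02× this size

The wavelength is between nuclear and atomic scales.

This wavelength is appropriate for probing atomic structure but too large for nuclear physics experiments.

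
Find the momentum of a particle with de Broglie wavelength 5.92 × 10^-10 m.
1.12 × 10^-24 kg·m/s

From the de Broglie relation λ = h/p, we solve for p:

p = h/λ
p = (6.626 × 10^-34 J·s) / (5.92 × 10^-10 m)
p = 1.12 × 10^-24 kg·m/s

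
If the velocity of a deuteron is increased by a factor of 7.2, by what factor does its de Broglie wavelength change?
The wavelength decreases by a factor of 7.2.

From λ = h/(mv), the wavelength is inversely proportional to velocity:

λ ∝ 1/v

If v → 7.2v, then λ → λ/7.2

When velocity is increased by a factor of 7.2, the wavelength decreases by a factor of 7.2.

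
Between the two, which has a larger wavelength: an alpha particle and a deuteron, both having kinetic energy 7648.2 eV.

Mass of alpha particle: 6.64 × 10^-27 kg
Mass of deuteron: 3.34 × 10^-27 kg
The deuteron has the longer wavelength.

Using λ = h/√(2mKE):

For alpha particle: λ₁ = h/√(2m₁KE) = 1.64 × 10^-13 m
For deuteron: λ₂ = h/√(2m₂KE) = 2.32 × 10^-13 m

Since λ ∝ 1/√m at constant kinetic energy, the lighter particle has the longer wavelength.

The deuteron has the longer de Broglie wavelength.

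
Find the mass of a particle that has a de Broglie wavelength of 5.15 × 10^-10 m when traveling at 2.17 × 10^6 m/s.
5.93 × 10^-31 kg

From the de Broglie relation λ = h/(mv), we solve for m:

m = h/(λv)
m = (6.626 × 10^-34 J·s) / (5.15 × 10^-10 m × 2.17 × 10^6 m/s)
m = 5.93 × 10^-31 kg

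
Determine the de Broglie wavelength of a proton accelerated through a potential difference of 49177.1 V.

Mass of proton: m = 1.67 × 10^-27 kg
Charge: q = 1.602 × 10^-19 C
1.29 × 10^-13 m

When a particle is accelerated through voltage V, it gains kinetic energy KE = qV.

The de Broglie wavelength is then λ = h/√(2mqV):

λ = h/√(2mqV)
λ = (6.626 × 10^-34 J·s) / √(2 × 1.67 × 10^-27 kg × 1.602 × 10^-19 C × 49177.1 V)
λ = 1.29 × 10^-13 m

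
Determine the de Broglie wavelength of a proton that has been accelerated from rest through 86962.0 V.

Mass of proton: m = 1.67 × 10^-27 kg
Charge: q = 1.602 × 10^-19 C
9.71 × 10^-14 m

When a particle is accelerated through voltage V, it gains kinetic energy KE = qV.

The de Broglie wavelength is then λ = h/√(2mqV):

λ = h/√(2mqV)
λ = (6.626 × 10^-34 J·s) / √(2 × 1.67 × 10^-27 kg × 1.602 × 10^-19 C × 86962.0 V)
λ = 9.71 × 10^-14 m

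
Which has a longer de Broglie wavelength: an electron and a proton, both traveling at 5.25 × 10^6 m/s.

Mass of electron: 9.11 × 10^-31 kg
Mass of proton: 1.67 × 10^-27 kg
The electron has the longer wavelength.

Using λ = h/(mv), since both particles have the same velocity, the wavelength depends only on mass.

For electron: λ₁ = h/(m₁v) = 1.39 × 10^-10 m
For proton: λ₂ = h/(m₂v) = 7.56 × 10^-14 m

Since λ ∝ 1/m at constant velocity, the lighter particle has the longer wavelength.

The electron has the longer de Broglie wavelength.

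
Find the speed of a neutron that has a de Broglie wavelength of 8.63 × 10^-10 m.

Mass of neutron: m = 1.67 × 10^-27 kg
4.60 × 10^2 m/s

From the de Broglie relation λ = h/(mv), we solve for v:

v = h/(mλ)
v = (6.626 × 10^-34 J·s) / (1.67 × 10^-27 kg × 8.63 × 10^-10 m)
v = 4.60 × 10^2 m/s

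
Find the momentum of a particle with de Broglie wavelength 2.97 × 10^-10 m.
2.23 × 10^-24 kg·m/s

From the de Broglie relation λ = h/p, we solve for p:

p = h/λ
p = (6.626 × 10^-34 J·s) / (2.97 × 10^-10 m)
p = 2.23 × 10^-24 kg·m/s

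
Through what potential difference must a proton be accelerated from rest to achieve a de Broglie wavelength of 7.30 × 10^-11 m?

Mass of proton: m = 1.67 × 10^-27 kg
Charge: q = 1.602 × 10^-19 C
1.54 × 10^-1 V

From λ = h/√(2mqV), we solve for V:

λ² = h²/(2mqV)
V = h²/(2mqλ²)
V = (6.626 × 10^-34 J·s)² / (2 × 1.67 × 10^-27 kg × 1.602 × 10^-19 C × (7.30 × 10^-11 m)²)
V = 1.54 × 10^-1 V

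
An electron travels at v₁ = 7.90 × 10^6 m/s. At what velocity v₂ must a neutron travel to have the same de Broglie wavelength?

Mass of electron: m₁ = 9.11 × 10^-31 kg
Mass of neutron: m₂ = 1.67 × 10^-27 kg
v₂ = 4.31 × 10^3 m/s

For equal de Broglie wavelengths: λ₁ = λ₂

h/(m₁v₁) = h/(m₂v₂)
m₁v₁ = m₂v₂
v₂ = v₁ · (m₁/m₂)

v₂ = 7.90 × 10^6 m/s × (9.11 × 10^-31 kg / 1.67 × 10^-27 kg)
v₂ = 4.31 × 10^3 m/s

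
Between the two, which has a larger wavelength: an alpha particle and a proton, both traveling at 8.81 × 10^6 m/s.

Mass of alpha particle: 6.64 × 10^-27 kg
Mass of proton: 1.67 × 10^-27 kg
The proton has the longer wavelength.

Using λ = h/(mv), since both particles have the same velocity, the wavelength depends only on mass.

For alpha particle: λ₁ = h/(m₁v) = 1.13 × 10^-14 m
For proton: λ₂ = h/(m₂v) = 4.50 × 10^-14 m

Since λ ∝ 1/m at constant velocity, the lighter particle has the longer wavelength.

The proton has the longer de Broglie wavelength.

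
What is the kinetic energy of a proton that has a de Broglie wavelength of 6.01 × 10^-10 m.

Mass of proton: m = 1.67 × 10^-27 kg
3.64 × 10^-22 J (or 2.27 × 10^-3 eV)

From λ = h/√(2mKE), we solve for KE:

λ² = h²/(2mKE)
KE = h²/(2mλ²)
KE = (6.626 × 10^-34 J·s)² / (2 × 1.67 × 10^-27 kg × (6.01 × 10^-10 m)²)
KE = 3.64 × 10^-22 J
KE = 2.27 × 10^-3 eV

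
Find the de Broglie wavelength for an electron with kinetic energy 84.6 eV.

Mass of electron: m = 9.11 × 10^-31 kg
1.33 × 10^-10 m

Using λ = h/√(2mKE):

First convert KE to Joules: KE = 84.6 eV = 1.355 × 10^-17 J

λ = h/√(2mKE)
λ = (6.626 × 10^-34 J·s) / √(2 × 9.11 × 10^-31 kg × 1.355 × 10^-17 J)
λ = 1.33 × 10^-10 m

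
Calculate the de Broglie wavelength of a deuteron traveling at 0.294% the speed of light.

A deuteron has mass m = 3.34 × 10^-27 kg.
2.25 × 10^-13 m

Using the de Broglie relation λ = h/(mv):

v = 0.294% × c = 8.814 × 10^5 m/s

λ = h/(mv)
λ = (6.626 × 10^-34 J·s) / (3.34 × 10^-27 kg × 8.814 × 10^5 m/s)
λ = 2.25 × 10^-13 m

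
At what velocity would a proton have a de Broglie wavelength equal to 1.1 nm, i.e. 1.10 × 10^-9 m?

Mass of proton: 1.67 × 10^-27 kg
3.61 × 10^2 m/s

From λ = h/(mv), solve for v:

v = h/(mλ)
v = (6.626 × 10^-34 J·s) / (1.67 × 10^-27 kg × 1.10 × 10^-9 m)
v = 3.61 × 10^2 m/s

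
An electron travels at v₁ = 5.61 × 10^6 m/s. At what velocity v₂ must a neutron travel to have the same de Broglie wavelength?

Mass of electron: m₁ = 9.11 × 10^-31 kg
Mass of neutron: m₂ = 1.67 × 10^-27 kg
v₂ = 3.06 × 10^3 m/s

For equal de Broglie wavelengths: λ₁ = λ₂

h/(m₁v₁) = h/(m₂v₂)
m₁v₁ = m₂v₂
v₂ = v₁ · (m₁/m₂)

v₂ = 5.61 × 10^6 m/s × (9.11 × 10^-31 kg / 1.67 × 10^-27 kg)
v₂ = 3.06 × 10^3 m/s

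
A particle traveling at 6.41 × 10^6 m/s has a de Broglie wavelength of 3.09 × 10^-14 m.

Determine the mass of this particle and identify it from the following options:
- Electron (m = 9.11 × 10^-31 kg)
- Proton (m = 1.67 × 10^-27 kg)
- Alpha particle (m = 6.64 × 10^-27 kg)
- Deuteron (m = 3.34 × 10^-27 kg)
The particle is a deuteron.

From λ = h/(mv), solve for mass:

m = h/(λv)
m = (6.626 × 10^-34 J·s) / (3.09 × 10^-14 m × 6.41 × 10^6 m/s)
m = 3.35 × 10^-27 kg

Comparing with the listed masses, this is closest to a deuteron.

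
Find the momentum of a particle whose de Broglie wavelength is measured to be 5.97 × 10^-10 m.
1.11 × 10^-24 kg·m/s

From the de Broglie relation λ = h/p, we solve for p:

p = h/λ
p = (6.626 × 10^-34 J·s) / (5.97 × 10^-10 m)
p = 1.11 × 10^-24 kg·m/s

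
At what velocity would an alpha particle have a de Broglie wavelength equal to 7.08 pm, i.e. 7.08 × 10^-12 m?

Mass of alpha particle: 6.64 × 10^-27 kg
1.41 × 10^4 m/s

From λ = h/(mv), solve for v:

v = h/(mλ)
v = (6.626 × 10^-34 J·s) / (6.64 × 10^-27 kg × 7.08 × 10^-12 m)
v = 1.41 × 10^4 m/s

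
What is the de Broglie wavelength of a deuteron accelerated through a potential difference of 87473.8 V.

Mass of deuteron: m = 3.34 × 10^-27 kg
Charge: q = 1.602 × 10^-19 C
6.85 × 10^-14 m

When a particle is accelerated through voltage V, it gains kinetic energy KE = qV.

The de Broglie wavelength is then λ = h/√(2mqV):

λ = h/√(2mqV)
λ = (6.626 × 10^-34 J·s) / √(2 × 3.34 × 10^-27 kg × 1.602 × 10^-19 C × 87473.8 V)
λ = 6.85 × 10^-14 m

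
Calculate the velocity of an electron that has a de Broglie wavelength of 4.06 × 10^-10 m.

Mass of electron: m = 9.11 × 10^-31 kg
1.79 × 10^6 m/s

From the de Broglie relation λ = h/(mv), we solve for v:

v = h/(mλ)
v = (6.626 × 10^-34 J·s) / (9.11 × 10^-31 kg × 4.06 × 10^-10 m)
v = 1.79 × 10^6 m/s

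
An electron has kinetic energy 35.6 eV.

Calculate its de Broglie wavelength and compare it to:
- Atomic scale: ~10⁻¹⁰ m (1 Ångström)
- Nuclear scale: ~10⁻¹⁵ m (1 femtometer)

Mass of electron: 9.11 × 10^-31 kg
λ = 2.06 × 10^-10 m, which is larger than typical atomic dimensions (~1 Å).

Using λ = h/√(2mKE):

KE = 35.6 eV = 5.704 × 10^-18 J

λ = h/√(2mKE)
λ = (6.626 × 10^-34 J·s) / √(2 × 9.11 × 10^-31 kg × 5.704 × 10^-18 J)
λ = 2.06 × 10^-10 m

Comparison:
- Atomic scale (10⁻¹⁰ m): λ is 2.1× this size
- Nuclear scale (10⁻¹⁵ m): λ is 2.1e+05× this size

The wavelength is larger than typical atomic dimensions (~1 Å).

This wavelength is significant for atomic-scale phenomena like electron diffraction from crystal lattices.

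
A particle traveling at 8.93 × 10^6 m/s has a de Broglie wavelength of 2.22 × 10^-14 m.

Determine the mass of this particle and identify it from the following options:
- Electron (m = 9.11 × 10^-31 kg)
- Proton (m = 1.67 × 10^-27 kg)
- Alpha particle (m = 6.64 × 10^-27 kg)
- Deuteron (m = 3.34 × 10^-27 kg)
The particle is a deuteron.

From λ = h/(mv), solve for mass:

m = h/(λv)
m = (6.626 × 10^-34 J·s) / (2.22 × 10^-14 m × 8.93 × 10^6 m/s)
m = 3.34 × 10^-27 kg

Comparing with the listed masses, this is closest to a deuteron.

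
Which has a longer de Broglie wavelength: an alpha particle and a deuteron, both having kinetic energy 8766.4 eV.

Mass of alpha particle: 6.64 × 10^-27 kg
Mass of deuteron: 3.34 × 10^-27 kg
The deuteron has the longer wavelength.

Using λ = h/√(2mKE):

For alpha particle: λ₁ = h/√(2m₁KE) = 1.53 × 10^-13 m
For deuteron: λ₂ = h/√(2m₂KE) = 2.16 × 10^-13 m

Since λ ∝ 1/√m at constant kinetic energy, the lighter particle has the longer wavelength.

The deuteron has the longer de Broglie wavelength.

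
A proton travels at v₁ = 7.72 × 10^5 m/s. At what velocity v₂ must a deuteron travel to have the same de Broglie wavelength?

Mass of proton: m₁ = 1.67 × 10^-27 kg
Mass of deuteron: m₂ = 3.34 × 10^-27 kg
v₂ = 3.86 × 10^5 m/s

For equal de Broglie wavelengths: λ₁ = λ₂

h/(m₁v₁) = h/(m₂v₂)
m₁v₁ = m₂v₂
v₂ = v₁ · (m₁/m₂)

v₂ = 7.72 × 10^5 m/s × (1.67 × 10^-27 kg / 3.34 × 10^-27 kg)
v₂ = 3.86 × 10^5 m/s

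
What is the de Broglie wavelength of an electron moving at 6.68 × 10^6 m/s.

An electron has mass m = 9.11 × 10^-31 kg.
1.09 × 10^-10 m

Using the de Broglie relation λ = h/(mv):

λ = h/(mv)
λ = (6.626 × 10^-34 J·s) / (9.11 × 10^-31 kg × 6.68 × 10^6 m/s)
λ = 1.09 × 10^-10 m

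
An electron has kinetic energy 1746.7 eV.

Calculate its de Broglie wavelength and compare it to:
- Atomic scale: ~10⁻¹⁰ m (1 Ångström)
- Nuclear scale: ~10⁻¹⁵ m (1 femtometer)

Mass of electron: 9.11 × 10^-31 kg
λ = 2.93 × 10^-11 m, which is between nuclear and atomic scales.

Using λ = h/√(2mKE):

KE = 1746.7 eV = 2.799 × 10^-16 J

λ = h/√(2mKE)
λ = (6.626 × 10^-34 J·s) / √(2 × 9.11 × 10^-31 kg × 2.799 × 10^-16 J)
λ = 2.93 × 10^-11 m

Comparison:
- Atomic scale (10⁻¹⁰ m): λ is 0.29× this size
- Nuclear scale (10⁻¹⁵ m): λ is 2.9e+04× this size

The wavelength is between nuclear and atomic scales.

This wavelength is appropriate for probing atomic structure but too large for nuclear physics experiments.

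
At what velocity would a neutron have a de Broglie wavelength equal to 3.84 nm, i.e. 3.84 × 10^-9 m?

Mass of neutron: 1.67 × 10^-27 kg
1.03 × 10^2 m/s

From λ = h/(mv), solve for v:

v = h/(mλ)
v = (6.626 × 10^-34 J·s) / (1.67 × 10^-27 kg × 3.84 × 10^-9 m)
v = 1.03 × 10^2 m/s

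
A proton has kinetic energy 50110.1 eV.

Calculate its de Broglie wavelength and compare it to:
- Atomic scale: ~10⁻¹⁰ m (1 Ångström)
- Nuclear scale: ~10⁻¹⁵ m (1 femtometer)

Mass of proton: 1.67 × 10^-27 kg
λ = 1.28 × 10^-13 m, which is between nuclear and atomic scales.

Using λ = h/√(2mKE):

KE = 50110.1 eV = 8.029 × 10^-15 J

λ = h/√(2mKE)
λ = (6.626 × 10^-34 J·s) / √(2 × 1.67 × 10^-27 kg × 8.029 × 10^-15 J)
λ = 1.28 × 10^-13 m

Comparison:
- Atomic scale (10⁻¹⁰ m): λ is 0.0013× this size
- Nuclear scale (10⁻¹⁵ m): λ is 1.3e+02× this size

The wavelength is between nuclear and atomic scales.

This wavelength is appropriate for probing atomic structure but too large for nuclear physics experiments.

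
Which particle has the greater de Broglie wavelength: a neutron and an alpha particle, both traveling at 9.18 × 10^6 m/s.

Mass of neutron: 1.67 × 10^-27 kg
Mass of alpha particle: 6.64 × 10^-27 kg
The neutron has the longer wavelength.

Using λ = h/(mv), since both particles have the same velocity, the wavelength depends only on mass.

For neutron: λ₁ = h/(m₁v) = 4.32 × 10^-14 m
For alpha particle: λ₂ = h/(m₂v) = 1.09 × 10^-14 m

Since λ ∝ 1/m at constant velocity, the lighter particle has the longer wavelength.

The neutron has the longer de Broglie wavelength.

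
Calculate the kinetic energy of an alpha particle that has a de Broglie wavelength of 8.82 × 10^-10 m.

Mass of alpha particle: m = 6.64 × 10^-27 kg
4.25 × 10^-23 J (or 2.65 × 10^-4 eV)

From λ = h/√(2mKE), we solve for KE:

λ² = h²/(2mKE)
KE = h²/(2mλ²)
KE = (6.626 × 10^-34 J·s)² / (2 × 6.64 × 10^-27 kg × (8.82 × 10^-10 m)²)
KE = 4.25 × 10^-23 J
KE = 2.65 × 10^-4 eV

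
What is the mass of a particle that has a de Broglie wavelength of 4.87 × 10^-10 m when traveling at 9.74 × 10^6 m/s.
1.40 × 10^-31 kg

From the de Broglie relation λ = h/(mv), we solve for m:

m = h/(λv)
m = (6.626 × 10^-34 J·s) / (4.87 × 10^-10 m × 9.74 × 10^6 m/s)
m = 1.40 × 10^-31 kg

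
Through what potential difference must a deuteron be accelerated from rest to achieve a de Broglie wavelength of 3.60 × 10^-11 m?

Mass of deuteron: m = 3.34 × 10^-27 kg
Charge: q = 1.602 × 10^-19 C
3.17 × 10^-1 V

From λ = h/√(2mqV), we solve for V:

λ² = h²/(2mqV)
V = h²/(2mqλ²)
V = (6.626 × 10^-34 J·s)² / (2 × 3.34 × 10^-27 kg × 1.602 × 10^-19 C × (3.60 × 10^-11 m)²)
V = 3.17 × 10^-1 V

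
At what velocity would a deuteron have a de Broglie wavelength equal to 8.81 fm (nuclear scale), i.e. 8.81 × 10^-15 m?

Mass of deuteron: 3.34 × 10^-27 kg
2.25 × 10^7 m/s

From λ = h/(mv), solve for v:

v = h/(mλ)
v = (6.626 × 10^-34 J·s) / (3.34 × 10^-27 kg × 8.81 × 10^-15 m)
v = 2.25 × 10^7 m/s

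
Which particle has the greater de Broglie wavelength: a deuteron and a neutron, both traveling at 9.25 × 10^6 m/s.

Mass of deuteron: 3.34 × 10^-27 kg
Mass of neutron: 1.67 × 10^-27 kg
The neutron has the longer wavelength.

Using λ = h/(mv), since both particles have the same velocity, the wavelength depends only on mass.

For deuteron: λ₁ = h/(m₁v) = 2.14 × 10^-14 m
For neutron: λ₂ = h/(m₂v) = 4.29 × 10^-14 m

Since λ ∝ 1/m at constant velocity, the lighter particle has the longer wavelength.

The neutron has the longer de Broglie wavelength.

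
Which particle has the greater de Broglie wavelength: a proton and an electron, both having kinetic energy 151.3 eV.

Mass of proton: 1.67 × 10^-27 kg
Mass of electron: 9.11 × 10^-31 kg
The electron has the longer wavelength.

Using λ = h/√(2mKE):

For proton: λ₁ = h/√(2m₁KE) = 2.33 × 10^-12 m
For electron: λ₂ = h/√(2m₂KE) = 9.97 × 10^-11 m

Since λ ∝ 1/√m at constant kinetic energy, the lighter particle has the longer wavelength.

The electron has the longer de Broglie wavelength.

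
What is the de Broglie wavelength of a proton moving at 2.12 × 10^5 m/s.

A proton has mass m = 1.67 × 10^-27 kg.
1.87 × 10^-12 m

Using the de Broglie relation λ = h/(mv):

λ = h/(mv)
λ = (6.626 × 10^-34 J·s) / (1.67 × 10^-27 kg × 2.12 × 10^5 m/s)
λ = 1.87 × 10^-12 m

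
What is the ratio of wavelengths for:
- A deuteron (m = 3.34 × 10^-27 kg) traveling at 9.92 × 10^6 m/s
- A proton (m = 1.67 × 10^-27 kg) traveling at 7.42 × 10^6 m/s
λ₁/λ₂ = 0.374

Using λ = h/(mv):

λ₁ = h/(m₁v₁) = 2.00 × 10^-14 m
λ₂ = h/(m₂v₂) = 5.35 × 10^-14 m

Ratio λ₁/λ₂ = (m₂v₂)/(m₁v₁)
         = (1.67 × 10^-27 kg × 7.42 × 10^6 m/s) / (3.34 × 10^-27 kg × 9.92 × 10^6 m/s)
         = 0.374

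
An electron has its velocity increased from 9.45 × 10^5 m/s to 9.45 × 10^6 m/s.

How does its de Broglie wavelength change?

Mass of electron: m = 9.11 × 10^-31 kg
The wavelength decreases by a factor of 10.

Using λ = h/(mv):

Initial wavelength: λ₁ = h/(mv₁) = 7.70 × 10^-10 m
Final wavelength: λ₂ = h/(mv₂) = 7.70 × 10^-11 m

Since λ ∝ 1/v, when velocity increases by a factor of 10, the wavelength decreases by a factor of 10.

λ₂/λ₁ = v₁/v₂ = 1/10

The wavelength decreases by a factor of 10.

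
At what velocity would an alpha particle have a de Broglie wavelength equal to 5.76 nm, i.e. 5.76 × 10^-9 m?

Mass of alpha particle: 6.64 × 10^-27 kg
1.73 × 10^1 m/s

From λ = h/(mv), solve for v:

v = h/(mλ)
v = (6.626 × 10^-34 J·s) / (6.64 × 10^-27 kg × 5.76 × 10^-9 m)
v = 1.73 × 10^1 m/s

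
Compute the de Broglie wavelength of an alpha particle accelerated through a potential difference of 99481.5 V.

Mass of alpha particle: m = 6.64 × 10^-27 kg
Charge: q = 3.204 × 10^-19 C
3.22 × 10^-14 m

When a particle is accelerated through voltage V, it gains kinetic energy KE = qV.

The de Broglie wavelength is then λ = h/√(2mqV):

λ = h/√(2mqV)
λ = (6.626 × 10^-34 J·s) / √(2 × 6.64 × 10^-27 kg × 3.204 × 10^-19 C × 99481.5 V)
λ = 3.22 × 10^-14 m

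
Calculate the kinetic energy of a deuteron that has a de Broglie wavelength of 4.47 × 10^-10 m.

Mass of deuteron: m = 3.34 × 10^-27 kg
3.29 × 10^-22 J (or 2.05 × 10^-3 eV)

From λ = h/√(2mKE), we solve for KE:

λ² = h²/(2mKE)
KE = h²/(2mλ²)
KE = (6.626 × 10^-34 J·s)² / (2 × 3.34 × 10^-27 kg × (4.47 × 10^-10 m)²)
KE = 3.29 × 10^-22 J
KE = 2.05 × 10^-3 eV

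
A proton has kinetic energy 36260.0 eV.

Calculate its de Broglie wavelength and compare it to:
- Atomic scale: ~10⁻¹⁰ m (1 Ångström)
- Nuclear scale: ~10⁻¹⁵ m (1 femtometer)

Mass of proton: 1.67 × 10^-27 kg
λ = 1.50 × 10^-13 m, which is between nuclear and atomic scales.

Using λ = h/√(2mKE):

KE = 36260.0 eV = 5.809 × 10^-15 J

λ = h/√(2mKE)
λ = (6.626 × 10^-34 J·s) / √(2 × 1.67 × 10^-27 kg × 5.809 × 10^-15 J)
λ = 1.50 × 10^-13 m

Comparison:
- Atomic scale (10⁻¹⁰ m): λ is 0.0015× this size
- Nuclear scale (10⁻¹⁵ m): λ is 1.5e+02× this size

The wavelength is between nuclear and atomic scales.

This wavelength is appropriate for probing atomic structure but too large for nuclear physics experiments.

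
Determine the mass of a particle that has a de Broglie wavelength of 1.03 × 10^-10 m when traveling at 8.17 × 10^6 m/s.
7.87 × 10^-31 kg

From the de Broglie relation λ = h/(mv), we solve for m:

m = h/(λv)
m = (6.626 × 10^-34 J·s) / (1.03 × 10^-10 m × 8.17 × 10^6 m/s)
m = 7.87 × 10^-31 kg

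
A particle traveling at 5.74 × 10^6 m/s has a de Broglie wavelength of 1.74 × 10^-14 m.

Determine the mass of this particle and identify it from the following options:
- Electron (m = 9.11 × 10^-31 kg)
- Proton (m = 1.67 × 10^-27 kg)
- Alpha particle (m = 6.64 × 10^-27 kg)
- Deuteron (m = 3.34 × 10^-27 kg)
The particle is an alpha particle.

From λ = h/(mv), solve for mass:

m = h/(λv)
m = (6.626 × 10^-34 J·s) / (1.74 × 10^-14 m × 5.74 × 10^6 m/s)
m = 6.63 × 10^-27 kg

Comparing with the listed masses, this is closest to an alpha particle.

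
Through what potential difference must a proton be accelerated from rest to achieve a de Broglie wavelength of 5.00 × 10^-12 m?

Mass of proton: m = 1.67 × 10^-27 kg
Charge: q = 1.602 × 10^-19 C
32.8 V

From λ = h/√(2mqV), we solve for V:

λ² = h²/(2mqV)
V = h²/(2mqλ²)
V = (6.626 × 10^-34 J·s)² / (2 × 1.67 × 10^-27 kg × 1.602 × 10^-19 C × (5.00 × 10^-12 m)²)
V = 32.8 V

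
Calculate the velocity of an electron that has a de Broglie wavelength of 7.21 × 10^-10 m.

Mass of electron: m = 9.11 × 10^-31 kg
1.01 × 10^6 m/s

From the de Broglie relation λ = h/(mv), we solve for v:

v = h/(mλ)
v = (6.626 × 10^-34 J·s) / (9.11 × 10^-31 kg × 7.21 × 10^-10 m)
v = 1.01 × 10^6 m/s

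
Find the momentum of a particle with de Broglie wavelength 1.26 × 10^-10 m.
5.26 × 10^-24 kg·m/s

From the de Broglie relation λ = h/p, we solve for p:

p = h/λ
p = (6.626 × 10^-34 J·s) / (1.26 × 10^-10 m)
p = 5.26 × 10^-24 kg·m/s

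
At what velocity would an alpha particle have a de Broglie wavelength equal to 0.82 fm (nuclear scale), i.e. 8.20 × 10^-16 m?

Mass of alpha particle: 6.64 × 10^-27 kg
1.22 × 10^8 m/s

From λ = h/(mv), solve for v:

v = h/(mλ)
v = (6.626 × 10^-34 J·s) / (6.64 × 10^-27 kg × 8.20 × 10^-16 m)
v = 1.22 × 10^8 m/s

Note: This velocity is 40.6% of the speed of light, so relativistic corrections would be needed for a more accurate calculation.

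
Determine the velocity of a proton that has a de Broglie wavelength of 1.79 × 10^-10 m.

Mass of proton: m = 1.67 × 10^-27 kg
2.22 × 10^3 m/s

From the de Broglie relation λ = h/(mv), we solve for v:

v = h/(mλ)
v = (6.626 × 10^-34 J·s) / (1.67 × 10^-27 kg × 1.79 × 10^-10 m)
v = 2.22 × 10^3 m/s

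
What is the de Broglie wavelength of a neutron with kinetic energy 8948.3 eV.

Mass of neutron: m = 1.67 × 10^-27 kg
3.03 × 10^-13 m

Using λ = h/√(2mKE):

First convert KE to Joules: KE = 8948.3 eV = 1.434 × 10^-15 J

λ = h/√(2mKE)
λ = (6.626 × 10^-34 J·s) / √(2 × 1.67 × 10^-27 kg × 1.434 × 10^-15 J)
λ = 3.03 × 10^-13 m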